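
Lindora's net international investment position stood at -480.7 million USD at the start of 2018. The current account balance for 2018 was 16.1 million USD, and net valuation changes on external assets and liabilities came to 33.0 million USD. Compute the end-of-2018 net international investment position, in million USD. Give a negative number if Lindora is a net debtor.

Change in NIIP = current account + net valuation change = 16.1 + 33.0 = 49.1
End-of-year NIIP = -480.7 + 49.1 = -431.6

-431.6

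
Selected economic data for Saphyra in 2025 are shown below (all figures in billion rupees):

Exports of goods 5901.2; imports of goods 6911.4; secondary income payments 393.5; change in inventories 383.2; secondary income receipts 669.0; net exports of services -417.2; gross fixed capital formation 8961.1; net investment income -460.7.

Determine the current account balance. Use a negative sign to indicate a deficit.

Goods balance = 5901.2 - 6911.4 = -1010.2
Services balance = -417.2
Trade balance (goods + services) = -1010.2 + (-417.2) = -1427.4
Net primary income = -460.7
Net secondary income = 669.0 - 393.5 = 275.5
Current account = -1427.4 + (-460.7) + 275.5 = -1612.6

-1612.6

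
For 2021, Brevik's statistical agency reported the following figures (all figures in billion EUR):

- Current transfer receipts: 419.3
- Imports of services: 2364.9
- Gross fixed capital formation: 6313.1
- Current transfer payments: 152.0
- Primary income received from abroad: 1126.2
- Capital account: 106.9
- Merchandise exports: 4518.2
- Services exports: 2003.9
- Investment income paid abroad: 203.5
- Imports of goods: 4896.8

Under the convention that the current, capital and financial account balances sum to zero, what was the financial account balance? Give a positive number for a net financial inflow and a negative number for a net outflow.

-557.3

Goods balance = 4518.2 - 4896.8 = -378.6
Services balance = 2003.9 - 2364.9 = -361.0
Trade balance (goods + services) = -378.6 + (-361.0) = -739.6
Net primary income = 1126.2 - 203.5 = 922.7
Net secondary income = 419.3 - 152.0 = 267.3
Current account = -739.6 + 922.7 + 267.3 = 450.4
Financial account = -(450.4 + 106.9) = -557.3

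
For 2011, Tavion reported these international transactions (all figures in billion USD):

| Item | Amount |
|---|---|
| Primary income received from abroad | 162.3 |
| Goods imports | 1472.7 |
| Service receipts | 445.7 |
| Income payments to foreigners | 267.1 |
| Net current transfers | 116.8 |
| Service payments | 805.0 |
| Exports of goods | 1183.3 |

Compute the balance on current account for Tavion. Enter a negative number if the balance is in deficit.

Goods balance = 1183.3 - 1472.7 = -289.4
Services balance = 445.7 - 805.0 = -359.3
Trade balance (goods + services) = -289.4 + (-359.3) = -648.7
Net primary income = 162.3 - 267.1 = -104.8
Net secondary income = 116.8
Current account = -648.7 + (-104.8) + 116.8 = -636.7

-636.7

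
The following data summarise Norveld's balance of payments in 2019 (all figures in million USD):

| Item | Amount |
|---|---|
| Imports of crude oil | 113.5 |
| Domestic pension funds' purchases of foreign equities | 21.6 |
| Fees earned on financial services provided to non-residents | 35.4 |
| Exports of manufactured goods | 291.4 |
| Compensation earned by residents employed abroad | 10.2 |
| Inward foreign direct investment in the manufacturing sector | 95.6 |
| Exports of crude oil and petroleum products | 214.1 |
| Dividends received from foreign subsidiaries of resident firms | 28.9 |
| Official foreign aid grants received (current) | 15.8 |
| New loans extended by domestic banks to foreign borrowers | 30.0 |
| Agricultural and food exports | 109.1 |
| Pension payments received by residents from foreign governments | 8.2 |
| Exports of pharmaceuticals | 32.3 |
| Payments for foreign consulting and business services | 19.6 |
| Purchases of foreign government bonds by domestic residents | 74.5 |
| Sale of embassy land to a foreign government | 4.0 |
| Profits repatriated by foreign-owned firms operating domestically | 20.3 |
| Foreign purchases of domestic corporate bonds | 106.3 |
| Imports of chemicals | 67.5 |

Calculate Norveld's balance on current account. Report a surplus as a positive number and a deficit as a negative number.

Goods: 214.1 + 291.4 + 32.3 - 67.5 + 109.1 - 113.5 = 465.9
Services: 35.4 - 19.6 = 15.8
Primary income: 10.2 + 28.9 - 20.3 = 18.8
Secondary income: 15.8 + 8.2 = 24.0
Current account = 465.9 + 15.8 + 18.8 + 24.0 = 524.5
(Excluded from the current account — financial account: domestic pension funds' purchases of foreign equities 21.6, inward foreign direct investment in the manufacturing sector 95.6, new loans extended by domestic banks to foreign borrowers 30.0, purchases of foreign government bonds by domestic residents 74.5, foreign purchases of domestic corporate bonds 106.3; capital account: sale of embassy land to a foreign government 4.0.)

524.5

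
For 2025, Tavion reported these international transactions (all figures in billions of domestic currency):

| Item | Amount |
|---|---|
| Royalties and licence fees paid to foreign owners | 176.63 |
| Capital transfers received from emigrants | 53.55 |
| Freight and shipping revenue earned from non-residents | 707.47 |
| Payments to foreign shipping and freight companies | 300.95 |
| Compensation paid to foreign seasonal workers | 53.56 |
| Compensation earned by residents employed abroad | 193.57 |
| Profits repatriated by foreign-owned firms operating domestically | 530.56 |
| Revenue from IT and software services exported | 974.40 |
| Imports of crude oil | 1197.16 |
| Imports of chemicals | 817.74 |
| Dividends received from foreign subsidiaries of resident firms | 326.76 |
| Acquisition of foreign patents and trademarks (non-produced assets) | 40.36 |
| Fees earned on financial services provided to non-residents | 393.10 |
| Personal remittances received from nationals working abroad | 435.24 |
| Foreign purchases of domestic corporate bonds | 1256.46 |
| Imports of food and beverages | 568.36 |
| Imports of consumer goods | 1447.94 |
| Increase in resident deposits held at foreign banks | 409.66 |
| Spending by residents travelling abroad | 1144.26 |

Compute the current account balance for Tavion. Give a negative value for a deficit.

-3206.62

Goods: -817.74 - 1447.94 - 568.36 - 1197.16 = -4031.20
Services: -1144.26 + 974.40 - 300.95 + 393.10 - 176.63 + 707.47 = 453.13
Primary income: 326.76 - 53.56 + 193.57 - 530.56 = -63.79
Secondary income: 435.24
Current account = (-4031.20) + 453.13 + (-63.79) + 435.24 = -3206.62
(Excluded from the current account — capital account: capital transfers received from emigrants 53.55, acquisition of foreign patents and trademarks (non-produced assets) 40.36; financial account: foreign purchases of domestic corporate bonds 1256.46, increase in resident deposits held at foreign banks 409.66.)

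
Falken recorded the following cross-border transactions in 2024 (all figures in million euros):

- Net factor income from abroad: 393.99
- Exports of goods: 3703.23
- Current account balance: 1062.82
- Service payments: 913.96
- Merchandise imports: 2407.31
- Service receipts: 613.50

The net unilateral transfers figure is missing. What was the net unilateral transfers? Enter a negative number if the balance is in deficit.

Current account = goods balance + services balance + net primary income + net secondary income
Sum of the known components = 1389.45
Net unilateral transfers = CA - (known components) = 1062.82 - 1389.45 = -326.63

-326.63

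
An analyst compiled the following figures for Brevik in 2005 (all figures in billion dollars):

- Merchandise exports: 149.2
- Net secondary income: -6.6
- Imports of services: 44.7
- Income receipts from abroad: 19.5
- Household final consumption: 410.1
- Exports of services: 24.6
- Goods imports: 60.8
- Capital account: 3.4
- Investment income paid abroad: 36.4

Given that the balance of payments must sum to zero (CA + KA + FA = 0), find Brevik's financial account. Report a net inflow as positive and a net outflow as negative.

-48.2

Goods balance = 149.2 - 60.8 = 88.4
Services balance = 24.6 - 44.7 = -20.1
Trade balance (goods + services) = 88.4 + (-20.1) = 68.3
Net primary income = 19.5 - 36.4 = -16.9
Net secondary income = -6.6
Current account = 68.3 + (-16.9) + (-6.6) = 44.8
Financial account = -(44.8 + 3.4) = -48.2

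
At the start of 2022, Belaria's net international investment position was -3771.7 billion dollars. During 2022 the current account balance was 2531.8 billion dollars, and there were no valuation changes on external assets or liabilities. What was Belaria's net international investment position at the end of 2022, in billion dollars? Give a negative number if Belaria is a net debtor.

With no valuation effects, change in NIIP = current account = 2531.8
End-of-year NIIP = -3771.7 + 2531.8 = -1239.9

-1239.9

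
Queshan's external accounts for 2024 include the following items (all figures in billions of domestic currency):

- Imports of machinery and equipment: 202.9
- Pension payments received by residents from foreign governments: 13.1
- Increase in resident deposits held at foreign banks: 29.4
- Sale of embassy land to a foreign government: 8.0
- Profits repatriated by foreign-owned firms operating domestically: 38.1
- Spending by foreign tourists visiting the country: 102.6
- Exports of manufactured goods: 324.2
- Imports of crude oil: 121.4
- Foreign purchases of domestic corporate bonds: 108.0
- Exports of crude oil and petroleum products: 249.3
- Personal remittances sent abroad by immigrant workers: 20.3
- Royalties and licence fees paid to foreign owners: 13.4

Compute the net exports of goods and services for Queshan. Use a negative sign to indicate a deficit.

338.4

Goods: 249.3 - 121.4 + 324.2 - 202.9 = 249.2
Services: 102.6 - 13.4 = 89.2
Trade balance = 249.2 + 89.2 = 338.4
(Excluded from the trade balance — secondary income: pension payments received by residents from foreign governments 13.1, personal remittances sent abroad by immigrant workers 20.3; financial account: increase in resident deposits held at foreign banks 29.4, foreign purchases of domestic corporate bonds 108.0; capital account: sale of embassy land to a foreign government 8.0; primary income: profits repatriated by foreign-owned firms operating domestically 38.1.)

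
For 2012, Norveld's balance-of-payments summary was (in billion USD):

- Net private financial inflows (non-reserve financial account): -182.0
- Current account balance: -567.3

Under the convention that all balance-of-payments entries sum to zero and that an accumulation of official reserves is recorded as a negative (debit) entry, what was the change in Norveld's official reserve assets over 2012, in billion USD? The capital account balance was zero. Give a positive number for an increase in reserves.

Official reserve transactions balance = -((-567.3) + (-182.0)) = 749.3
An accumulation of reserves is recorded as a debit (negative entry), so the change in the stock of reserves is the negative of that balance.
Change in official reserves = -(749.3) = -749.3

-749.3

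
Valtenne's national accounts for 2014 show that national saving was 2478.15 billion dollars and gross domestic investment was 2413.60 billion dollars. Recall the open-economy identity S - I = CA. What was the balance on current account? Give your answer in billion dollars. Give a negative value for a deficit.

64.55

S - I = CA (net lending to the rest of the world).
CA = S - I = 2478.15 - 2413.60 = 64.55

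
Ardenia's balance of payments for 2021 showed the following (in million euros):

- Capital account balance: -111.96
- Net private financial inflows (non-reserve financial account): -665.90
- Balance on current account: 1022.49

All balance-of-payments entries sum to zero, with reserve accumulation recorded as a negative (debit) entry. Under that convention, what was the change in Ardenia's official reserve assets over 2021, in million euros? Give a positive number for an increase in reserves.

Official reserve transactions balance = -(1022.49 + (-111.96) + (-665.90)) = -244.63
An accumulation of reserves is recorded as a debit (negative entry), so the change in the stock of reserves is the negative of that balance.
Change in official reserves = -(-244.63) = 244.63

244.63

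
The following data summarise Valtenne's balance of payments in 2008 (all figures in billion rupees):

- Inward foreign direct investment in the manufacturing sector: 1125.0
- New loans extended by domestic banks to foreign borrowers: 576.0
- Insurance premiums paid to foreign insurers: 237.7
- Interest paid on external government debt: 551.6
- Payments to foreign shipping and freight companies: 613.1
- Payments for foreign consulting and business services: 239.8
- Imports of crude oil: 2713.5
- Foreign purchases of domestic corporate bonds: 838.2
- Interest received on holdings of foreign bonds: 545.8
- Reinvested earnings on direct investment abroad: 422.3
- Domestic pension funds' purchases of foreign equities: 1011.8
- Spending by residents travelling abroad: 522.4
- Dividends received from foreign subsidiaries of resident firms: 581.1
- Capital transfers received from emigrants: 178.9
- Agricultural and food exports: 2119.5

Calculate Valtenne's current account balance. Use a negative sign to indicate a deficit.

Goods: -2713.5 + 2119.5 = -594.0
Services: -237.7 - 522.4 - 239.8 - 613.1 = -1613.0
Primary income: -551.6 + 581.1 + 545.8 + 422.3 = 997.6
Current account = (-594.0) + (-1613.0) + 997.6 = -1209.4
(Excluded from the current account — financial account: inward foreign direct investment in the manufacturing sector 1125.0, new loans extended by domestic banks to foreign borrowers 576.0, foreign purchases of domestic corporate bonds 838.2, domestic pension funds' purchases of foreign equities 1011.8; capital account: capital transfers received from emigrants 178.9.)

-1209.4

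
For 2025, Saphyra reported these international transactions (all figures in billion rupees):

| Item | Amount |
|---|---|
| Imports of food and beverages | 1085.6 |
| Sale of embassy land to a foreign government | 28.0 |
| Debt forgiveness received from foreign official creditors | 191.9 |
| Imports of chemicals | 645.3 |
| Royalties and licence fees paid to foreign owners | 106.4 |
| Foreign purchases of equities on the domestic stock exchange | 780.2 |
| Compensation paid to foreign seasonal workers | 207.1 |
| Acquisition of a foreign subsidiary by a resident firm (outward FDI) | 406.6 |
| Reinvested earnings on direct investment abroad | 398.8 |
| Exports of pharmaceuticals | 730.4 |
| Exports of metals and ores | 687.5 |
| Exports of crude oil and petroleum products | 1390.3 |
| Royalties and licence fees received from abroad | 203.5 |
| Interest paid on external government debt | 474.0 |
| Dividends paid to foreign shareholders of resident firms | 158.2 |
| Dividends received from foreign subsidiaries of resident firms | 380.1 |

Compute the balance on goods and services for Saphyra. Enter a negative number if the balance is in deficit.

1174.4

Goods: -1085.6 + 730.4 - 645.3 + 1390.3 + 687.5 = 1077.3
Services: -106.4 + 203.5 = 97.1
Trade balance = 1077.3 + 97.1 = 1174.4
(Excluded from the trade balance — capital account: sale of embassy land to a foreign government 28.0, debt forgiveness received from foreign official creditors 191.9; financial account: foreign purchases of equities on the domestic stock exchange 780.2, acquisition of a foreign subsidiary by a resident firm (outward FDI) 406.6; primary income: compensation paid to foreign seasonal workers 207.1, reinvested earnings on direct investment abroad 398.8, interest paid on external government debt 474.0, dividends paid to foreign shareholders of resident firms 158.2, dividends received from foreign subsidiaries of resident firms 380.1.)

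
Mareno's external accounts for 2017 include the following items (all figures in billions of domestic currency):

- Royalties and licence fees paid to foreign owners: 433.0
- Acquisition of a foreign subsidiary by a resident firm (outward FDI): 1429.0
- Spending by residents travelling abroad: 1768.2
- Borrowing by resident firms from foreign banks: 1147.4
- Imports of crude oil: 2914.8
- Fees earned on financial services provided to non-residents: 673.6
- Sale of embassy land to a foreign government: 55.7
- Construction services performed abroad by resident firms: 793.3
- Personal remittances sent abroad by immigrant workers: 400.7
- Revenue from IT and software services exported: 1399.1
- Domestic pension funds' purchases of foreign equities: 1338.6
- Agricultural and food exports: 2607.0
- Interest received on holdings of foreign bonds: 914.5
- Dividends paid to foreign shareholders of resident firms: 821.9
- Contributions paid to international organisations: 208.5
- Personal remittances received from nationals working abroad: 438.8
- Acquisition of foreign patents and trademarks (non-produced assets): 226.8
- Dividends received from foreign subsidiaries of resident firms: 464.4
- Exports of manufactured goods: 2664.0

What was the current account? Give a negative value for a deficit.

3407.6

Goods: 2607.0 + 2664.0 - 2914.8 = 2356.2
Services: 673.6 + 793.3 + 1399.1 - 1768.2 - 433.0 = 664.8
Primary income: 914.5 + 464.4 - 821.9 = 557.0
Secondary income: -208.5 - 400.7 + 438.8 = -170.4
Current account = 2356.2 + 664.8 + 557.0 + (-170.4) = 3407.6
(Excluded from the current account — financial account: acquisition of a foreign subsidiary by a resident firm (outward FDI) 1429.0, borrowing by resident firms from foreign banks 1147.4, domestic pension funds' purchases of foreign equities 1338.6; capital account: sale of embassy land to a foreign government 55.7, acquisition of foreign patents and trademarks (non-produced assets) 226.8.)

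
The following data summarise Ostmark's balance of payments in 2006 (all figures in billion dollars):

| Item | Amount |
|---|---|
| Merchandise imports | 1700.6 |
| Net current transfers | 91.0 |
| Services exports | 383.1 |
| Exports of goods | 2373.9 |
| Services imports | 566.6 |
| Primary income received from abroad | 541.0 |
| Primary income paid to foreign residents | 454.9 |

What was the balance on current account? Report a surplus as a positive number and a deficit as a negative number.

666.9

Goods balance = 2373.9 - 1700.6 = 673.3
Services balance = 383.1 - 566.6 = -183.5
Trade balance (goods + services) = 673.3 + (-183.5) = 489.8
Net primary income = 541.0 - 454.9 = 86.1
Net secondary income = 91.0
Current account = 489.8 + 86.1 + 91.0 = 666.9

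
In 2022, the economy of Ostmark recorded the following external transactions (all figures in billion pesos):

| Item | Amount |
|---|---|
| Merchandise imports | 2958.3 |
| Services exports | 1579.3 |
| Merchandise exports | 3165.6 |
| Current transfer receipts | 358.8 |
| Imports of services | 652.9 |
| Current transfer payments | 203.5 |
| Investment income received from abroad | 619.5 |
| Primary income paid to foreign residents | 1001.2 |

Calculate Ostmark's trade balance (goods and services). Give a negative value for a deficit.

Goods balance = 3165.6 - 2958.3 = 207.3
Services balance = 1579.3 - 652.9 = 926.4
Trade balance (goods + services) = 207.3 + 926.4 = 1133.7

1133.7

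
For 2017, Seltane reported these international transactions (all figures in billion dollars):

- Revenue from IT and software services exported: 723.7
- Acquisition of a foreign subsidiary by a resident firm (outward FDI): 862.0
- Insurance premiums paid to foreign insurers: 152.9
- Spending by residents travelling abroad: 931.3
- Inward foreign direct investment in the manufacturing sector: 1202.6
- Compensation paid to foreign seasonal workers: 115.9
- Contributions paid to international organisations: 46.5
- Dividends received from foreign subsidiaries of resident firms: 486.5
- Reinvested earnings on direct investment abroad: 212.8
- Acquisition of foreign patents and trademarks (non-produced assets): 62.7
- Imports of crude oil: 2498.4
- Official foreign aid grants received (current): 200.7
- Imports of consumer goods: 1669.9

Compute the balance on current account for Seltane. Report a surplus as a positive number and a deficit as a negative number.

-3791.2

Goods: -1669.9 - 2498.4 = -4168.3
Services: -931.3 + 723.7 - 152.9 = -360.5
Primary income: -115.9 + 212.8 + 486.5 = 583.4
Secondary income: 200.7 - 46.5 = 154.2
Current account = (-4168.3) + (-360.5) + 583.4 + 154.2 = -3791.2
(Excluded from the current account — financial account: acquisition of a foreign subsidiary by a resident firm (outward FDI) 862.0, inward foreign direct investment in the manufacturing sector 1202.6; capital account: acquisition of foreign patents and trademarks (non-produced assets) 62.7.)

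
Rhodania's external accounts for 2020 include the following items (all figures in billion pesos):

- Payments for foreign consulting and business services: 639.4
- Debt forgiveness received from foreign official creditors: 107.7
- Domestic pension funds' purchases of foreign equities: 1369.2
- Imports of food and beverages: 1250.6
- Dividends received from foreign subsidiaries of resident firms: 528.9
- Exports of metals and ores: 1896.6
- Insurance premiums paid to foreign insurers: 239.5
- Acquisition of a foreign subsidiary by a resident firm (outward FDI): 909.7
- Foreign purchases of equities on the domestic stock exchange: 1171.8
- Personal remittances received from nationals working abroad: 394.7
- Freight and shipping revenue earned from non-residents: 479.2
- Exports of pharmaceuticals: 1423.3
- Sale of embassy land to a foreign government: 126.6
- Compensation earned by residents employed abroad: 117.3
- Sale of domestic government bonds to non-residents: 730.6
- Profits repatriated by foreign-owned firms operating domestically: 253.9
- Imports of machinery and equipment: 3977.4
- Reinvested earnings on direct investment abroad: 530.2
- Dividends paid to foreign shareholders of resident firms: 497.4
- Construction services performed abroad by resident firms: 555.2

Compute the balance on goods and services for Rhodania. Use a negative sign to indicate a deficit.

Goods: 1423.3 - 1250.6 - 3977.4 + 1896.6 = -1908.1
Services: -239.5 - 639.4 + 479.2 + 555.2 = 155.5
Trade balance = -1908.1 + 155.5 = -1752.6
(Excluded from the trade balance — capital account: debt forgiveness received from foreign official creditors 107.7, sale of embassy land to a foreign government 126.6; financial account: domestic pension funds' purchases of foreign equities 1369.2, acquisition of a foreign subsidiary by a resident firm (outward FDI) 909.7, foreign purchases of equities on the domestic stock exchange 1171.8, sale of domestic government bonds to non-residents 730.6; primary income: dividends received from foreign subsidiaries of resident firms 528.9, compensation earned by residents employed abroad 117.3, profits repatriated by foreign-owned firms operating domestically 253.9, reinvested earnings on direct investment abroad 530.2, dividends paid to foreign shareholders of resident firms 497.4; secondary income: personal remittances received from nationals working abroad 394.7.)

-1752.6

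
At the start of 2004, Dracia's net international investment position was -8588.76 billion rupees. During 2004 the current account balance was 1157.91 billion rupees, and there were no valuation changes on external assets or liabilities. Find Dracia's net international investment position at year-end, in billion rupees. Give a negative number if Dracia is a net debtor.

With no valuation effects, change in NIIP = current account = 1157.91
End-of-year NIIP = -8588.76 + 1157.91 = -7430.85

-7430.85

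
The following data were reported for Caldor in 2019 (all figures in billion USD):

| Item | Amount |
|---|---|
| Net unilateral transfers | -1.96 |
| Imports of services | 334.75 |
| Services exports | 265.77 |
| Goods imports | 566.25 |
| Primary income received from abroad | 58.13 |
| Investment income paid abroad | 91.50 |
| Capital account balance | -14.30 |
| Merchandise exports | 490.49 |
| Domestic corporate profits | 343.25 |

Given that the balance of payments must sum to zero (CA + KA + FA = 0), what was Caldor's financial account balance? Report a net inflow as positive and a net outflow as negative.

Goods balance = 490.49 - 566.25 = -75.76
Services balance = 265.77 - 334.75 = -68.98
Trade balance (goods + services) = -75.76 + (-68.98) = -144.74
Net primary income = 58.13 - 91.50 = -33.37
Net secondary income = -1.96
Current account = -144.74 + (-33.37) + (-1.96) = -180.07
Financial account = -(-180.07 + (-14.30)) = 194.37

194.37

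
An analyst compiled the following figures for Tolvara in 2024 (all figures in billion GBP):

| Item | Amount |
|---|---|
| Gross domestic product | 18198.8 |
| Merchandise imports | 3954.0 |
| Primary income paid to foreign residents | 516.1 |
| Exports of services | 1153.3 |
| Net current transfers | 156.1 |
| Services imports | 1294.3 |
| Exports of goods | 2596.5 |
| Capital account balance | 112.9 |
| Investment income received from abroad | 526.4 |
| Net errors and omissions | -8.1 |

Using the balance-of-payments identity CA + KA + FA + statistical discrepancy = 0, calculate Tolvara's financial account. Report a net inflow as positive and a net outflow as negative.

1227.3

Goods balance = 2596.5 - 3954.0 = -1357.5
Services balance = 1153.3 - 1294.3 = -141.0
Trade balance (goods + services) = -1357.5 + (-141.0) = -1498.5
Net primary income = 526.4 - 516.1 = 10.3
Net secondary income = 156.1
Current account = -1498.5 + 10.3 + 156.1 = -1332.1
Financial account = -(-1332.1 + 112.9 + (-8.1)) = 1227.3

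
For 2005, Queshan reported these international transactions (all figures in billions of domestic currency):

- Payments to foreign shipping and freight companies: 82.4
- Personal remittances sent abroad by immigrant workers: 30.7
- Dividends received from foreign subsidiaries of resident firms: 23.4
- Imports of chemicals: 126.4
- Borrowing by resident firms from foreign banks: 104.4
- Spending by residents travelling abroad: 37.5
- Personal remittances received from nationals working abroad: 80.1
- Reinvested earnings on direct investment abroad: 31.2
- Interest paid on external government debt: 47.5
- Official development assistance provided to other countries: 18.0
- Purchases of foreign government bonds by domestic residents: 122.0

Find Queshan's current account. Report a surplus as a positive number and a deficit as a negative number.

Goods: -126.4
Services: -82.4 - 37.5 = -119.9
Primary income: -47.5 + 23.4 + 31.2 = 7.1
Secondary income: -18.0 + 80.1 - 30.7 = 31.4
Current account = (-126.4) + (-119.9) + 7.1 + 31.4 = -207.8
(Excluded from the current account — financial account: borrowing by resident firms from foreign banks 104.4, purchases of foreign government bonds by domestic residents 122.0.)

-207.8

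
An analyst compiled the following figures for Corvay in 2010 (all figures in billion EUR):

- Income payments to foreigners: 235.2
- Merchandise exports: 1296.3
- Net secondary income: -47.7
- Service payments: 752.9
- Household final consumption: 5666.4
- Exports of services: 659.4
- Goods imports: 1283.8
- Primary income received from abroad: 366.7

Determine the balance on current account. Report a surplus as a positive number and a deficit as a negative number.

2.8

Goods balance = 1296.3 - 1283.8 = 12.5
Services balance = 659.4 - 752.9 = -93.5
Trade balance (goods + services) = 12.5 + (-93.5) = -81.0
Net primary income = 366.7 - 235.2 = 131.5
Net secondary income = -47.7
Current account = -81.0 + 131.5 + (-47.7) = 2.8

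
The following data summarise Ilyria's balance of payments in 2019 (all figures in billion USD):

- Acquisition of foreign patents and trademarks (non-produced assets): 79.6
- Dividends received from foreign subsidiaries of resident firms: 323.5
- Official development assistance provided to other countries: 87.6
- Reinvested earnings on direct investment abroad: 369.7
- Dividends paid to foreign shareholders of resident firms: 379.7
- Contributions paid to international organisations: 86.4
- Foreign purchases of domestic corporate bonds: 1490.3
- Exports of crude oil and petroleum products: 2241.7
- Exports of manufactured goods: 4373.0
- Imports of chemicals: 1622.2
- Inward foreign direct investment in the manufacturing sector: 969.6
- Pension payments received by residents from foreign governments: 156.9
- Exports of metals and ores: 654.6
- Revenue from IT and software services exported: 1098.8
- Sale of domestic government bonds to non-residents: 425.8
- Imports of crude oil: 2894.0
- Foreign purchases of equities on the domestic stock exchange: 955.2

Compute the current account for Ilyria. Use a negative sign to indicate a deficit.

4148.3

Goods: -2894.0 + 4373.0 - 1622.2 + 654.6 + 2241.7 = 2753.1
Services: 1098.8
Primary income: -379.7 + 369.7 + 323.5 = 313.5
Secondary income: -86.4 - 87.6 + 156.9 = -17.1
Current account = 2753.1 + 1098.8 + 313.5 + (-17.1) = 4148.3
(Excluded from the current account — capital account: acquisition of foreign patents and trademarks (non-produced assets) 79.6; financial account: foreign purchases of domestic corporate bonds 1490.3, inward foreign direct investment in the manufacturing sector 969.6, sale of domestic government bonds to non-residents 425.8, foreign purchases of equities on the domestic stock exchange 955.2.)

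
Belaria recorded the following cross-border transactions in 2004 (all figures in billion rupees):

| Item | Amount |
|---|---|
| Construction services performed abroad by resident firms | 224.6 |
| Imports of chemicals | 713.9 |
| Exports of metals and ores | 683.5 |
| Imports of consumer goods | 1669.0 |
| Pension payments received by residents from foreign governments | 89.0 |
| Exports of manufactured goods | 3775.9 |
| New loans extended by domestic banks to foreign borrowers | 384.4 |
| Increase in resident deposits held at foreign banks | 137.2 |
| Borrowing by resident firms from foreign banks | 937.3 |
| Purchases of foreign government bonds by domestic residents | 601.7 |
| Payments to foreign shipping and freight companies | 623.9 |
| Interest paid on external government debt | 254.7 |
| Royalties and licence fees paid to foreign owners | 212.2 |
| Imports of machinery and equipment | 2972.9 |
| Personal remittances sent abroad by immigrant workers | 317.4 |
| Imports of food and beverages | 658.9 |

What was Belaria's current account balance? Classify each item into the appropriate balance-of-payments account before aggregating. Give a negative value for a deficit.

-2649.9

Goods: 3775.9 - 2972.9 - 658.9 - 713.9 + 683.5 - 1669.0 = -1555.3
Services: -212.2 - 623.9 + 224.6 = -611.5
Primary income: -254.7
Secondary income: 89.0 - 317.4 = -228.4
Current account = (-1555.3) + (-611.5) + (-254.7) + (-228.4) = -2649.9
(Excluded from the current account — financial account: new loans extended by domestic banks to foreign borrowers 384.4, increase in resident deposits held at foreign banks 137.2, borrowing by resident firms from foreign banks 937.3, purchases of foreign government bonds by domestic residents 601.7.)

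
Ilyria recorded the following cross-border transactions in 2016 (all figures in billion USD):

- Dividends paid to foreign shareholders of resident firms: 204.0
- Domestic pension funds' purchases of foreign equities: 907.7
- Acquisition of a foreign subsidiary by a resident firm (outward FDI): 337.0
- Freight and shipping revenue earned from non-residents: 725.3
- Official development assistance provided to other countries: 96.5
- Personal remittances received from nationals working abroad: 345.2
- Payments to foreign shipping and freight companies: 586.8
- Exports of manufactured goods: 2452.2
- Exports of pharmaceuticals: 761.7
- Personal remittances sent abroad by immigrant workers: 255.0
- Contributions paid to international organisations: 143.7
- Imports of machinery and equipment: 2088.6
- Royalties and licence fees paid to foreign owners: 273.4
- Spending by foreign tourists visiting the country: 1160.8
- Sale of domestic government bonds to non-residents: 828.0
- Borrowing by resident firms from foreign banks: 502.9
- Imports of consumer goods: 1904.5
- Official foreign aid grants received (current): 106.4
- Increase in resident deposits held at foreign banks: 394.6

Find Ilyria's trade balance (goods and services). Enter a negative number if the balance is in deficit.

Goods: -1904.5 + 2452.2 - 2088.6 + 761.7 = -779.2
Services: -586.8 + 1160.8 + 725.3 - 273.4 = 1025.9
Trade balance = -779.2 + 1025.9 = 246.7
(Excluded from the trade balance — primary income: dividends paid to foreign shareholders of resident firms 204.0; financial account: domestic pension funds' purchases of foreign equities 907.7, acquisition of a foreign subsidiary by a resident firm (outward FDI) 337.0, sale of domestic government bonds to non-residents 828.0, borrowing by resident firms from foreign banks 502.9, increase in resident deposits held at foreign banks 394.6; secondary income: official development assistance provided to other countries 96.5, personal remittances received from nationals working abroad 345.2, personal remittances sent abroad by immigrant workers 255.0, contributions paid to international organisations 143.7, official foreign aid grants received (current) 106.4.)

246.7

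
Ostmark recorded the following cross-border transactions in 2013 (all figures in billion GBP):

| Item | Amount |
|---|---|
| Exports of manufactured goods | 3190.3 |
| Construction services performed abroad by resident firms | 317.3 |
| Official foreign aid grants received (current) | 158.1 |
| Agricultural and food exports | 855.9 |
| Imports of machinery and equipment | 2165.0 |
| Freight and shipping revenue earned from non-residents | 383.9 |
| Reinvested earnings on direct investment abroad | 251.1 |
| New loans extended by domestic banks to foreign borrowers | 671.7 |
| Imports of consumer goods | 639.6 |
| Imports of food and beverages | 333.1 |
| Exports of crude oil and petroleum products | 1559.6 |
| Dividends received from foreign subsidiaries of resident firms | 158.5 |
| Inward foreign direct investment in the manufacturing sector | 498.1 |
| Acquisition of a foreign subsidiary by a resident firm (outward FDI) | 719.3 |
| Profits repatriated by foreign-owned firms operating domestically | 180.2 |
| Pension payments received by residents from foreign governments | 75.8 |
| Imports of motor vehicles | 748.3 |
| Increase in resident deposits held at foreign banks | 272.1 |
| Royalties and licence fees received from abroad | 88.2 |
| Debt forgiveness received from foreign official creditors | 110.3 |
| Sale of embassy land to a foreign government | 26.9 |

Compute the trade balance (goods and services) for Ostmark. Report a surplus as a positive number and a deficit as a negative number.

Goods: -639.6 - 2165.0 - 748.3 + 3190.3 + 1559.6 - 333.1 + 855.9 = 1719.8
Services: 317.3 + 88.2 + 383.9 = 789.4
Trade balance = 1719.8 + 789.4 = 2509.2
(Excluded from the trade balance — secondary income: official foreign aid grants received (current) 158.1, pension payments received by residents from foreign governments 75.8; primary income: reinvested earnings on direct investment abroad 251.1, dividends received from foreign subsidiaries of resident firms 158.5, profits repatriated by foreign-owned firms operating domestically 180.2; financial account: new loans extended by domestic banks to foreign borrowers 671.7, inward foreign direct investment in the manufacturing sector 498.1, acquisition of a foreign subsidiary by a resident firm (outward FDI) 719.3, increase in resident deposits held at foreign banks 272.1; capital account: debt forgiveness received from foreign official creditors 110.3, sale of embassy land to a foreign government 26.9.)

2509.2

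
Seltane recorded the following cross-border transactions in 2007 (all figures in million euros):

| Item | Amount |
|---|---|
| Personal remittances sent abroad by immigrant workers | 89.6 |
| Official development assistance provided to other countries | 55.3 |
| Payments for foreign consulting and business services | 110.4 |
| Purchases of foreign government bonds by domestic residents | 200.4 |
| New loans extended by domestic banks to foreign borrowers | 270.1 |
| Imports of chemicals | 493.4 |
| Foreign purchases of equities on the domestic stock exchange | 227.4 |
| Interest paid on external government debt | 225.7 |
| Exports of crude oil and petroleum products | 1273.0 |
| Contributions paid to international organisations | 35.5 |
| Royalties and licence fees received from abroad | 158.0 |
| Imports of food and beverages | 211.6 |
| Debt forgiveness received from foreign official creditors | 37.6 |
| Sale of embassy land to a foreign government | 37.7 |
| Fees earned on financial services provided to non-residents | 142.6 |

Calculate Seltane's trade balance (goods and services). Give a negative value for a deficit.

Goods: -493.4 - 211.6 + 1273.0 = 568.0
Services: 158.0 - 110.4 + 142.6 = 190.2
Trade balance = 568.0 + 190.2 = 758.2
(Excluded from the trade balance — secondary income: personal remittances sent abroad by immigrant workers 89.6, official development assistance provided to other countries 55.3, contributions paid to international organisations 35.5; financial account: purchases of foreign government bonds by domestic residents 200.4, new loans extended by domestic banks to foreign borrowers 270.1, foreign purchases of equities on the domestic stock exchange 227.4; primary income: interest paid on external government debt 225.7; capital account: debt forgiveness received from foreign official creditors 37.6, sale of embassy land to a foreign government 37.7.)

758.2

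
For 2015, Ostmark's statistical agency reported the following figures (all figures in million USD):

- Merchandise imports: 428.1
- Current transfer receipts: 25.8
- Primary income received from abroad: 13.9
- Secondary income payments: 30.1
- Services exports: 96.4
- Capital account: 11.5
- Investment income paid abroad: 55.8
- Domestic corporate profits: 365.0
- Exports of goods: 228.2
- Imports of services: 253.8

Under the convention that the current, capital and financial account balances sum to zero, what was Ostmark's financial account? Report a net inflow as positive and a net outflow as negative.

Goods balance = 228.2 - 428.1 = -199.9
Services balance = 96.4 - 253.8 = -157.4
Trade balance (goods + services) = -199.9 + (-157.4) = -357.3
Net primary income = 13.9 - 55.8 = -41.9
Net secondary income = 25.8 - 30.1 = -4.3
Current account = -357.3 + (-41.9) + (-4.3) = -403.5
Financial account = -(-403.5 + 11.5) = 392.0

392.0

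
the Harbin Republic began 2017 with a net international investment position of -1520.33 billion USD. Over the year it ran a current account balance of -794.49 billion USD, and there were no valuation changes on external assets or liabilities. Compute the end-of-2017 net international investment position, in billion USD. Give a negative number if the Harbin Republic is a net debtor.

With no valuation effects, change in NIIP = current account = -794.49
End-of-year NIIP = -1520.33 + (-794.49) = -2314.82

-2314.82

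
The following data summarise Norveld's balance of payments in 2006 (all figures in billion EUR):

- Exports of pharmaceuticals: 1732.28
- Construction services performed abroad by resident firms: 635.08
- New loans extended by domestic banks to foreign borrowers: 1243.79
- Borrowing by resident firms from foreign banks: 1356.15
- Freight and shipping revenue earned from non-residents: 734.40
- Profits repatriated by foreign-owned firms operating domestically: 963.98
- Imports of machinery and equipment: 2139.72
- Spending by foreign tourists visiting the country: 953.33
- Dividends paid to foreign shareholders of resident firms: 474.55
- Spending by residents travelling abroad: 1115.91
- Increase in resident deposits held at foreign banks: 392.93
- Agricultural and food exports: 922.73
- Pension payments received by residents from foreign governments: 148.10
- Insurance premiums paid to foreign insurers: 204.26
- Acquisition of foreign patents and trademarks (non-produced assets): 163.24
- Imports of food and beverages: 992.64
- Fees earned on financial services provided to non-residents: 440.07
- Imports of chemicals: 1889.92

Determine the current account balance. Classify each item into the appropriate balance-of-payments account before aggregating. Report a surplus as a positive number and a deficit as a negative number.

Goods: 1732.28 - 2139.72 + 922.73 - 1889.92 - 992.64 = -2367.27
Services: 734.40 + 440.07 - 1115.91 - 204.26 + 635.08 + 953.33 = 1442.71
Primary income: -963.98 - 474.55 = -1438.53
Secondary income: 148.10
Current account = (-2367.27) + 1442.71 + (-1438.53) + 148.10 = -2214.99
(Excluded from the current account — financial account: new loans extended by domestic banks to foreign borrowers 1243.79, borrowing by resident firms from foreign banks 1356.15, increase in resident deposits held at foreign banks 392.93; capital account: acquisition of foreign patents and trademarks (non-produced assets) 163.24.)

-2214.99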